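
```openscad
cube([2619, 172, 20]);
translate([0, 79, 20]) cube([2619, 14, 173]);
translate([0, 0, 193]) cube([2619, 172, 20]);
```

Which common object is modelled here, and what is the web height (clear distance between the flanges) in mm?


An I-beam. The web height is 173 mm.

Two wide flanges with a thin centred web — an I-beam. Overall 213 mm minus two 20 mm flanges gives a web of 213 − 2·20 = 173 mm.


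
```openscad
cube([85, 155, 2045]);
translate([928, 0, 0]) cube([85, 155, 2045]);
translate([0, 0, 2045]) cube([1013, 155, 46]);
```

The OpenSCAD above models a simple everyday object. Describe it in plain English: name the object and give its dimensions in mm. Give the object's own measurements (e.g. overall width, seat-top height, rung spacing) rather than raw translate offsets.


A door frame. The clear opening is 843 mm wide and 2045 mm high. Two 85 mm wide jambs, 155 mm deep, stand either side of the opening from the floor to the top of the opening. A 46 mm thick head sits across the top of both jambs, spanning the full outside width of the frame.


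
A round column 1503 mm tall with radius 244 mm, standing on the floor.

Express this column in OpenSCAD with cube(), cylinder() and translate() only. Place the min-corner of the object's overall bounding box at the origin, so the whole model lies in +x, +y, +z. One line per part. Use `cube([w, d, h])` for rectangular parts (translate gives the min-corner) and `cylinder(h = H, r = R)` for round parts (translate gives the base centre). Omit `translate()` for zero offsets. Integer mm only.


translate([244, 244, 0]) cylinder(h = 1503, r = 244);


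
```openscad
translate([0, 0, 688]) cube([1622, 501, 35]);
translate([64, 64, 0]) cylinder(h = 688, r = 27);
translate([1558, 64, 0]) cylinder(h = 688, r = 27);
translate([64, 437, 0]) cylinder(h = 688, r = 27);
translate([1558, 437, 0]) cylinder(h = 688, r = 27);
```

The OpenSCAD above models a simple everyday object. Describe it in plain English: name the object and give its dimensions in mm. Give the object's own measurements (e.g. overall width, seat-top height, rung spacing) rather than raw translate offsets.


A rectangular dining table. The top is 1622×501×35 mm with its upper surface at z = 723 mm. It stands on four round legs of 54 mm diameter, each leg's bounding box inset 37 mm from the nearest pair of top edges, running from the floor to the underside of the top.


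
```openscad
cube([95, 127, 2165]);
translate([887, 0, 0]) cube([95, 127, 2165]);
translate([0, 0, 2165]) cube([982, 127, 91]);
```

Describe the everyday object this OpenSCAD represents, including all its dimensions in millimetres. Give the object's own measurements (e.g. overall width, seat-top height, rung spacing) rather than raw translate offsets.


A door frame. The clear opening is 792 mm wide and 2165 mm high. Two 95 mm wide jambs, 127 mm deep, stand either side of the opening from the floor to the top of the opening. A 91 mm thick head sits across the top of both jambs, spanning the full outside width of the frame.


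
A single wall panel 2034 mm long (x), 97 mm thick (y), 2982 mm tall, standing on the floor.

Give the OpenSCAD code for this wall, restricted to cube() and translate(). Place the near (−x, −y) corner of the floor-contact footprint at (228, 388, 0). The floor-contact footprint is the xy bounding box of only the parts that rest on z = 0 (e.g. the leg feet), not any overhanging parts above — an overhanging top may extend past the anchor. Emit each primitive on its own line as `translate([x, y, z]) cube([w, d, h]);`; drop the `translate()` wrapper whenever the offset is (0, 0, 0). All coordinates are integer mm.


translate([228, 388, 0]) cube([2034, 97, 2982]);


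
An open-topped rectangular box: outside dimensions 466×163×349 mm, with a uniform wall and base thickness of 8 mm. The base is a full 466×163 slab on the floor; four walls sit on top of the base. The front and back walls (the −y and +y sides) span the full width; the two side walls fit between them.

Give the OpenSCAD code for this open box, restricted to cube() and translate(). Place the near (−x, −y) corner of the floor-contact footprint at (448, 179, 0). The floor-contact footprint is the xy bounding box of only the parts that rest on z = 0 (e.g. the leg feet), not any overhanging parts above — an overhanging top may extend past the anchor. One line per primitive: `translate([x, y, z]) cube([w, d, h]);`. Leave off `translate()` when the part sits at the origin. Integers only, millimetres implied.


translate([448, 179, 0]) cube([466, 163, 8]);
translate([448, 179, 8]) cube([466, 8, 341]);
translate([448, 334, 8]) cube([466, 8, 341]);
translate([448, 187, 8]) cube([8, 147, 341]);
translate([906, 187, 8]) cube([8, 147, 341]);


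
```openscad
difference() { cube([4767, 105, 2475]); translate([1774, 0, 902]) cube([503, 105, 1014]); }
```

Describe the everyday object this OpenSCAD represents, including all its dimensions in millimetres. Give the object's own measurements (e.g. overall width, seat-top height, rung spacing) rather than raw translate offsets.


A wall 4767 mm long (x), 105 mm thick (y), 2475 mm tall, with a rectangular window opening cut through it. The opening is 503 mm wide and 1014 mm tall; its sill is at z = 902 mm and its near (−x) edge is 1774 mm from the wall's −x end. The opening passes through the full wall thickness.


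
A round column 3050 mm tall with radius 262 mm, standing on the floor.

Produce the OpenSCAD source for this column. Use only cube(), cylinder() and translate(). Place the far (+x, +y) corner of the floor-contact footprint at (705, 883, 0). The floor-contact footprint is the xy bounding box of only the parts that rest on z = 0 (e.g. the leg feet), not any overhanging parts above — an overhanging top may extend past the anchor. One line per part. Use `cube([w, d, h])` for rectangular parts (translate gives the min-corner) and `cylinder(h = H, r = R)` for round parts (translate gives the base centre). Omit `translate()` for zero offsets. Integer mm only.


translate([443, 621, 0]) cylinder(h = 3050, r = 262);


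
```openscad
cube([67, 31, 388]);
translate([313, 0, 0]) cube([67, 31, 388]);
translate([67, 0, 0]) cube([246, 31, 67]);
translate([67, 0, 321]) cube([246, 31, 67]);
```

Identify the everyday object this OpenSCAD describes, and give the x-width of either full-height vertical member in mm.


A picture frame. The border width is 67 mm.

Four thin pieces enclosing a rectangular opening — a picture frame. The two full-height stiles are 388 mm tall; the top rail sits at z = 321 and is 67 mm tall, so the border above the opening is 388 − 321 = 67 mm, matching the stile x-width.


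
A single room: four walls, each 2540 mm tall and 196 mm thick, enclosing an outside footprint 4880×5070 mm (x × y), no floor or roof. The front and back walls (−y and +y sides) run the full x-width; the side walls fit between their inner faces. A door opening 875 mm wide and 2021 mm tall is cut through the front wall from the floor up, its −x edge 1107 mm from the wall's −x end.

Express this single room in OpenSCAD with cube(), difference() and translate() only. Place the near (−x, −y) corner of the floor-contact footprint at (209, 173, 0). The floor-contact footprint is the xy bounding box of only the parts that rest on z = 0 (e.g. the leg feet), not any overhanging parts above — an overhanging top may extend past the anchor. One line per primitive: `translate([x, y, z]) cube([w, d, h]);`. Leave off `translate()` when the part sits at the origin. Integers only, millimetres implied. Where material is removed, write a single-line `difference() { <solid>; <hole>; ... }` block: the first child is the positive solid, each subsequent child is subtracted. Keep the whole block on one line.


difference() { translate([209, 173, 0]) cube([4880, 196, 2540]); translate([1316, 173, 0]) cube([875, 196, 2021]); }
translate([209, 5047, 0]) cube([4880, 196, 2540]);
translate([209, 369, 0]) cube([196, 4678, 2540]);
translate([4893, 369, 0]) cube([196, 4678, 2540]);


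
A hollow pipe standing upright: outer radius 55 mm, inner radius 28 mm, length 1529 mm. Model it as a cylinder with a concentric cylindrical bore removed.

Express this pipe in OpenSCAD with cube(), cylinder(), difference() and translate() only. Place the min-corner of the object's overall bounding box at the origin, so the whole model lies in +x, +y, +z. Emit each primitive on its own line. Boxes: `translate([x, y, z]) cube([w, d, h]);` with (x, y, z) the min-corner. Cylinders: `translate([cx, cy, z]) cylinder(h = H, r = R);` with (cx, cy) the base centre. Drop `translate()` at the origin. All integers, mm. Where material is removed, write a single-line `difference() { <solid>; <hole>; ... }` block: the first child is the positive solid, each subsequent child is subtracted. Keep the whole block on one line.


difference() { translate([55, 55, 0]) cylinder(h = 1529, r = 55); translate([55, 55, 0]) cylinder(h = 1529, r = 28); }


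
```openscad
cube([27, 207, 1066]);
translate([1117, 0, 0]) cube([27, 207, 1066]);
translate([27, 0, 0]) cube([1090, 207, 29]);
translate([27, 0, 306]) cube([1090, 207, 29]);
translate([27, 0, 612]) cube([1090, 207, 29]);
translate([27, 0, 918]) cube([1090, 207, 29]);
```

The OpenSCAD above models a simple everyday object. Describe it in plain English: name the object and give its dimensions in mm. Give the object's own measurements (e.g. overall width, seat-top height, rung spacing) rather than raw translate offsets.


An open bookshelf. Two side panels, each 27 mm thick, 207 mm deep and 1066 mm tall, stand 1144 mm apart (outside-to-outside). Between them sit 4 shelves, each 29 mm thick and 207 mm deep, spanning the full gap between the sides. The bottom shelf rests on the floor (its underside at z = 0) and the clear gap between one shelf's top and the next shelf's underside is 277 mm.


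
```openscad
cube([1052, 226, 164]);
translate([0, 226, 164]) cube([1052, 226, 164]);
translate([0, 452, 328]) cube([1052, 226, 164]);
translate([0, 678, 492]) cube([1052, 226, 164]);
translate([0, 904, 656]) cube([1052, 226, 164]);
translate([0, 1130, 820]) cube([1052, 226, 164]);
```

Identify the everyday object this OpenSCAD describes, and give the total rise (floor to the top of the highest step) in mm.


A staircase. The total rise is 984 mm.

6 identical blocks, each offset up and back from the previous — a staircase. Each step is 164 mm tall and there are 6 of them, so the total rise is 6 × 164 = 984 mm.


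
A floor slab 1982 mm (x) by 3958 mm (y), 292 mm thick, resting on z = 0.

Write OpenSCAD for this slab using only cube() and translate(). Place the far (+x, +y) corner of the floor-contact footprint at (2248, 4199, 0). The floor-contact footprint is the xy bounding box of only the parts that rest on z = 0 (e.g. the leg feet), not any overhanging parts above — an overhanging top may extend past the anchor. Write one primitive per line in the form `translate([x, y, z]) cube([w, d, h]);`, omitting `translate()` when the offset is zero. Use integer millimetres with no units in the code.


translate([266, 241, 0]) cube([1982, 3958, 292]);


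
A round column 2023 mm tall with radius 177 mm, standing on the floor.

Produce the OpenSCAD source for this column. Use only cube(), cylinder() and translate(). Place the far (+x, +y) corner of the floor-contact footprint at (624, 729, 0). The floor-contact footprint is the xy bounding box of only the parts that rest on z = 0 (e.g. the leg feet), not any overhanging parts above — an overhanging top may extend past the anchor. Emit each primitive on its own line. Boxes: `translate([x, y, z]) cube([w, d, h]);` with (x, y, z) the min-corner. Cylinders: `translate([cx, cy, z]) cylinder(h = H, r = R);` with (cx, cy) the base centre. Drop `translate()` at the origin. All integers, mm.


translate([447, 552, 0]) cylinder(h = 2023, r = 177);


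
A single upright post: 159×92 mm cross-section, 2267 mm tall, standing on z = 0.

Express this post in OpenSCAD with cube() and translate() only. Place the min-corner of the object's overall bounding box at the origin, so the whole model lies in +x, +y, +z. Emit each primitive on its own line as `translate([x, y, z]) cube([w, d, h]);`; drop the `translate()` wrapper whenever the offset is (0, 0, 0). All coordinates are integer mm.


cube([159, 92, 2267]);


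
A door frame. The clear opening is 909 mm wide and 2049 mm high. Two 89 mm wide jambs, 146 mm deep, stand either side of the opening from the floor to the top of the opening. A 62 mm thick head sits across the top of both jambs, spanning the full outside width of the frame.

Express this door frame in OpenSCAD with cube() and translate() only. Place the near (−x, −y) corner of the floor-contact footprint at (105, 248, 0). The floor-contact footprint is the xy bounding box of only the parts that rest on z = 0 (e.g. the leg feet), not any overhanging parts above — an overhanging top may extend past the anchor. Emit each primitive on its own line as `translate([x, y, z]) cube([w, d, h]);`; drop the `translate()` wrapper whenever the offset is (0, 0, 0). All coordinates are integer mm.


translate([105, 248, 0]) cube([89, 146, 2049]);
translate([1103, 248, 0]) cube([89, 146, 2049]);
translate([105, 248, 2049]) cube([1087, 146, 62]);


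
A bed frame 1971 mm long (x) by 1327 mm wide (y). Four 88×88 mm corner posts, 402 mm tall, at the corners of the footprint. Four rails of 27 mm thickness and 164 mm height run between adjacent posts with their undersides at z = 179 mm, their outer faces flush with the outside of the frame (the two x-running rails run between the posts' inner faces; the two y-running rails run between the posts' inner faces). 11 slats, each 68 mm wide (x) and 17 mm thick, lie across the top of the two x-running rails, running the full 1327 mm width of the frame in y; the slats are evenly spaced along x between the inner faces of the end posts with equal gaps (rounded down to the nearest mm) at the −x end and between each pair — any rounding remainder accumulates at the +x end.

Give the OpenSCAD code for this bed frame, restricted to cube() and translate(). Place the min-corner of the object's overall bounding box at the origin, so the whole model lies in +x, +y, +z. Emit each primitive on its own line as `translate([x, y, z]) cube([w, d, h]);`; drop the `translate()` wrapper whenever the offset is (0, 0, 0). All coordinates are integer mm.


cube([88, 88, 402]);
translate([0, 1239, 0]) cube([88, 88, 402]);
translate([1883, 0, 0]) cube([88, 88, 402]);
translate([1883, 1239, 0]) cube([88, 88, 402]);
translate([88, 0, 179]) cube([1795, 27, 164]);
translate([88, 1300, 179]) cube([1795, 27, 164]);
translate([0, 88, 179]) cube([27, 1151, 164]);
translate([1944, 88, 179]) cube([27, 1151, 164]);
translate([175, 0, 343]) cube([68, 1327, 17]);
translate([330, 0, 343]) cube([68, 1327, 17]);
translate([485, 0, 343]) cube([68, 1327, 17]);
translate([640, 0, 343]) cube([68, 1327, 17]);
translate([795, 0, 343]) cube([68, 1327, 17]);
translate([950, 0, 343]) cube([68, 1327, 17]);
translate([1105, 0, 343]) cube([68, 1327, 17]);
translate([1260, 0, 343]) cube([68, 1327, 17]);
translate([1415, 0, 343]) cube([68, 1327, 17]);
translate([1570, 0, 343]) cube([68, 1327, 17]);
translate([1725, 0, 343]) cube([68, 1327, 17]);


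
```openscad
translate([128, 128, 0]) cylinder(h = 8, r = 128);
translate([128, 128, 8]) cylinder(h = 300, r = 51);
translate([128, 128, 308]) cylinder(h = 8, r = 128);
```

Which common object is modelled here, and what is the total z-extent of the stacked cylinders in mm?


A spool. The overall height is 316 mm.

Three coaxial cylinders, large–small–large — a spool. Two 8 mm flanges and a 300 mm core give 8 + 300 + 8 = 316 mm.


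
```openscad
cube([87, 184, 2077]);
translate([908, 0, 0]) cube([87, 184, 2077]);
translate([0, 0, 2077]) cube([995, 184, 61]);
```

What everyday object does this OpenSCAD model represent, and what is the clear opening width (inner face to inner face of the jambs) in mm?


A door frame. The clear opening width is 821 mm.

Two 2077 mm tall posts with a header on top — a door frame. The left jamb is 87 mm wide at x = 0; the right jamb starts at x = 908. The clear opening is 908 − 87 = 821 mm.


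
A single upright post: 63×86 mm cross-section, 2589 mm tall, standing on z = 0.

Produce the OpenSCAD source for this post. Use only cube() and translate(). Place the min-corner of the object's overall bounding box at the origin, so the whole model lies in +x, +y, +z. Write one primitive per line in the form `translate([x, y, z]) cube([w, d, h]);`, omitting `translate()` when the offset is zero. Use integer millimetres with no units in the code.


cube([63, 86, 2589]);


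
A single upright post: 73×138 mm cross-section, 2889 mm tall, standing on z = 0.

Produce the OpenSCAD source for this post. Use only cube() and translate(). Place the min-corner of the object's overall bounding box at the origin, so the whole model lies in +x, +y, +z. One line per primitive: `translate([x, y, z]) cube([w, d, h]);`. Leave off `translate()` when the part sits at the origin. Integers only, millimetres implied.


cube([73, 138, 2889]);


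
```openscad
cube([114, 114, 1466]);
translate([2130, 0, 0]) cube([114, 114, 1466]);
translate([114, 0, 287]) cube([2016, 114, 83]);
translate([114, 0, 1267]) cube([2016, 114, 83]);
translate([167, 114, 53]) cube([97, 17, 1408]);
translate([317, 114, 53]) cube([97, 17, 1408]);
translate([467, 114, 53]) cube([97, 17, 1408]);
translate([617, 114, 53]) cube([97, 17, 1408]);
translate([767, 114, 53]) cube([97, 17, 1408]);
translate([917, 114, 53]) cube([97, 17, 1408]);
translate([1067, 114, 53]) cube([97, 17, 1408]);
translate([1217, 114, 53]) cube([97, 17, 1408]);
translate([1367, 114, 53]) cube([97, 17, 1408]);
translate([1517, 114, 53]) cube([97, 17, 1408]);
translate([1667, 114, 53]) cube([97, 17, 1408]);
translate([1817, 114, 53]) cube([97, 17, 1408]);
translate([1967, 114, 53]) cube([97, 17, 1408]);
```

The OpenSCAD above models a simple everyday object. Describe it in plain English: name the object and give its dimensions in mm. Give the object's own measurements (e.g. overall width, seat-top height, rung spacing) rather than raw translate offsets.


A fence section. Two 114×114 mm posts, 1466 mm tall, stand on the floor with a clear span of 2016 mm between their inner faces. Two horizontal rails of 114×83 mm section span the gap between the posts with their undersides at z = 287 mm and z = 1267 mm, flush with the posts' −y face. 13 pickets, each 97 mm wide, 17 mm thick and 1408 mm tall, are fixed to the +y face of the rails with their bottoms at z = 53 mm, spaced across the span with a 53 mm gap after the −x post and between neighbouring pickets, with 66 mm left before the +x post.


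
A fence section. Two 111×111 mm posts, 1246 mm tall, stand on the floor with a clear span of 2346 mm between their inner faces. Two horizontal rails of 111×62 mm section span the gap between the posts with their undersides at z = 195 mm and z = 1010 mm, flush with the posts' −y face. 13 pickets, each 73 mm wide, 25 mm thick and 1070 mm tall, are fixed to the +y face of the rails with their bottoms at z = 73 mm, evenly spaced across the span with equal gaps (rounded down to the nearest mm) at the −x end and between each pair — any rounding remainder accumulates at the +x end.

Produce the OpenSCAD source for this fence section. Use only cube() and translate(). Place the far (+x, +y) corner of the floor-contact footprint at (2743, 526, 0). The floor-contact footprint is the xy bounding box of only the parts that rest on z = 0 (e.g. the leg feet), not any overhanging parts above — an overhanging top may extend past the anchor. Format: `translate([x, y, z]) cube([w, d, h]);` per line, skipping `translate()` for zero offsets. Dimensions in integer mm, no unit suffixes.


translate([175, 415, 0]) cube([111, 111, 1246]);
translate([2632, 415, 0]) cube([111, 111, 1246]);
translate([286, 415, 195]) cube([2346, 111, 62]);
translate([286, 415, 1010]) cube([2346, 111, 62]);
translate([385, 526, 73]) cube([73, 25, 1070]);
translate([557, 526, 73]) cube([73, 25, 1070]);
translate([729, 526, 73]) cube([73, 25, 1070]);
translate([901, 526, 73]) cube([73, 25, 1070]);
translate([1073, 526, 73]) cube([73, 25, 1070]);
translate([1245, 526, 73]) cube([73, 25, 1070]);
translate([1417, 526, 73]) cube([73, 25, 1070]);
translate([1589, 526, 73]) cube([73, 25, 1070]);
translate([1761, 526, 73]) cube([73, 25, 1070]);
translate([1933, 526, 73]) cube([73, 25, 1070]);
translate([2105, 526, 73]) cube([73, 25, 1070]);
translate([2277, 526, 73]) cube([73, 25, 1070]);
translate([2449, 526, 73]) cube([73, 25, 1070]);


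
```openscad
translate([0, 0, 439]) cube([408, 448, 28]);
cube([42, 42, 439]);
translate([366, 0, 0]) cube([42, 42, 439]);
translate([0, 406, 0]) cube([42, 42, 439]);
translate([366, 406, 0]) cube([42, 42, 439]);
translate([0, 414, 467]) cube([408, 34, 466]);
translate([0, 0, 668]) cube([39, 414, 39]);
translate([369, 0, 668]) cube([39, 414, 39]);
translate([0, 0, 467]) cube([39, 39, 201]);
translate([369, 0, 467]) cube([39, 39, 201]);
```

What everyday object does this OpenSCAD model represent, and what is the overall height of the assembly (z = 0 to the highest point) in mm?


A chair. The overall height is 933 mm.

A slab on four corner posts with a tall panel at the back — a chair. The seat slab sits at z = 439 with thickness 28, and the 466 mm backrest starts at the seat top, so the overall height is 439 + 28 + 466 = 933 mm.


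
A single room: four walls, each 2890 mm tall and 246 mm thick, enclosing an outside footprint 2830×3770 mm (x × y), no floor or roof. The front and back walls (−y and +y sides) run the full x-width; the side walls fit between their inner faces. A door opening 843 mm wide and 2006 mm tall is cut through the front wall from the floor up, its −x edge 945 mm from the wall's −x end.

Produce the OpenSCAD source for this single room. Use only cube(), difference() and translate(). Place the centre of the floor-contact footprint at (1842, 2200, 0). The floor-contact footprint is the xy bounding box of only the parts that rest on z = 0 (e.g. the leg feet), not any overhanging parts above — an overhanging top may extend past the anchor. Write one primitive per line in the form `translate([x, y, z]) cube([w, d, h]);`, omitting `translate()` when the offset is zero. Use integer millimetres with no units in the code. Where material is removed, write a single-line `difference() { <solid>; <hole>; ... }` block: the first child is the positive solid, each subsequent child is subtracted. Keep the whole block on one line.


difference() { translate([427, 315, 0]) cube([2830, 246, 2890]); translate([1372, 315, 0]) cube([843, 246, 2006]); }
translate([427, 3839, 0]) cube([2830, 246, 2890]);
translate([427, 561, 0]) cube([246, 3278, 2890]);
translate([3011, 561, 0]) cube([246, 3278, 2890]);


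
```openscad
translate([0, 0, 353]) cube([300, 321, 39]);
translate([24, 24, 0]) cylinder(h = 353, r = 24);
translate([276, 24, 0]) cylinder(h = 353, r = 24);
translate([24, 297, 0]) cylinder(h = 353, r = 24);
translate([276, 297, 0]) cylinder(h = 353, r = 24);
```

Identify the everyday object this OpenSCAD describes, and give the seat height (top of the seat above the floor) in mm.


A stool. The seat height is 392 mm.

A 300×321×39 slab at z = 353 on four corner cylinders — a stool. The seat top is 353 + 39 = 392 mm.


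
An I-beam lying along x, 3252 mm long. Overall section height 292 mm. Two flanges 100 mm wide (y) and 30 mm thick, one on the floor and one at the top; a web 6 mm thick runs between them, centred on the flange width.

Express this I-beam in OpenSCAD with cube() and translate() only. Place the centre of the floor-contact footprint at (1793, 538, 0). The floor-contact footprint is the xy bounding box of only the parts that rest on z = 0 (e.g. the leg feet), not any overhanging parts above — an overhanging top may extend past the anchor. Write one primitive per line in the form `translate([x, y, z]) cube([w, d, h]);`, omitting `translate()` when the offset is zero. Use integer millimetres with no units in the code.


translate([167, 488, 0]) cube([3252, 100, 30]);
translate([167, 535, 30]) cube([3252, 6, 232]);
translate([167, 488, 262]) cube([3252, 100, 30]);


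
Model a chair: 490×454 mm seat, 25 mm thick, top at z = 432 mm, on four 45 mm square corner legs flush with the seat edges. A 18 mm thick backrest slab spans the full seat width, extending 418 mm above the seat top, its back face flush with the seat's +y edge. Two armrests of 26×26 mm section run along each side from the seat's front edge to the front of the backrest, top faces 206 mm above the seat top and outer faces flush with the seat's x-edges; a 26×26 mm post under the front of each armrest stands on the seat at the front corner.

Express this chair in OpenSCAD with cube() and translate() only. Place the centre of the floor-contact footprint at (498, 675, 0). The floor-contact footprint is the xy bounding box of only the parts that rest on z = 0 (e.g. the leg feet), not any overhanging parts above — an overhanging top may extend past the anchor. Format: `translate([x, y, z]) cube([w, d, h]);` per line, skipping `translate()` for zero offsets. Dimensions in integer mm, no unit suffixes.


translate([253, 448, 407]) cube([490, 454, 25]);
translate([253, 448, 0]) cube([45, 45, 407]);
translate([698, 448, 0]) cube([45, 45, 407]);
translate([253, 857, 0]) cube([45, 45, 407]);
translate([698, 857, 0]) cube([45, 45, 407]);
translate([253, 884, 432]) cube([490, 18, 418]);
translate([253, 448, 612]) cube([26, 436, 26]);
translate([717, 448, 612]) cube([26, 436, 26]);
translate([253, 448, 432]) cube([26, 26, 180]);
translate([717, 448, 432]) cube([26, 26, 180]);


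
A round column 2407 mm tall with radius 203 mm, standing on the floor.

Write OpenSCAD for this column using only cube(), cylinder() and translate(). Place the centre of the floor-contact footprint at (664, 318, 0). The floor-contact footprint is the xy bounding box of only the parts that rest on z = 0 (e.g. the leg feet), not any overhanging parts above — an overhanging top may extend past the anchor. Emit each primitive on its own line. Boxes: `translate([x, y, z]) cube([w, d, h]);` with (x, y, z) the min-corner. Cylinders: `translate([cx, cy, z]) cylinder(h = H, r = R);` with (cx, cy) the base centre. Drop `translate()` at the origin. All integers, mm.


translate([664, 318, 0]) cylinder(h = 2407, r = 203);


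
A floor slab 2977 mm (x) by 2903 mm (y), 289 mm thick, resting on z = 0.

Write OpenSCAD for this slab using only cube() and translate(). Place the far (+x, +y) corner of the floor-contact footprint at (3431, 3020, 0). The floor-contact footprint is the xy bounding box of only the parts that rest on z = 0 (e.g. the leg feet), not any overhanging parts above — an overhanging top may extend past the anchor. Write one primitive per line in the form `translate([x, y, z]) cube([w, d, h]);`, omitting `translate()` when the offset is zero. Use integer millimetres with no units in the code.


translate([454, 117, 0]) cube([2977, 2903, 289]);


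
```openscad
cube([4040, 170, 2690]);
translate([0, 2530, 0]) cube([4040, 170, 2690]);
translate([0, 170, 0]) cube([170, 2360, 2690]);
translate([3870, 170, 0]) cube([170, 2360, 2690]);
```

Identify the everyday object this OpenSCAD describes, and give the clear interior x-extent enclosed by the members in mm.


A house (or room) frame. The interior width is 3700 mm.

Four 2690 mm walls enclosing a rectangle with no floor or roof — a room or house frame. Outside width is 4040 mm and wall thickness is 170 mm, so the interior width is 4040 − 2 × 170 = 3700 mm.


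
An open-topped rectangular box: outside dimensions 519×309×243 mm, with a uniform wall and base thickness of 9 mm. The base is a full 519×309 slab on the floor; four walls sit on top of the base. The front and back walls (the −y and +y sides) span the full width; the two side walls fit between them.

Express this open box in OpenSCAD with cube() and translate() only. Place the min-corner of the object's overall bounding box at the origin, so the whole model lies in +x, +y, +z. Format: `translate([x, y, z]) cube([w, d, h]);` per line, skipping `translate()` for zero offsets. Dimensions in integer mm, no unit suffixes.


cube([519, 309, 9]);
translate([0, 0, 9]) cube([519, 9, 234]);
translate([0, 300, 9]) cube([519, 9, 234]);
translate([0, 9, 9]) cube([9, 291, 234]);
translate([510, 9, 9]) cube([9, 291, 234]);


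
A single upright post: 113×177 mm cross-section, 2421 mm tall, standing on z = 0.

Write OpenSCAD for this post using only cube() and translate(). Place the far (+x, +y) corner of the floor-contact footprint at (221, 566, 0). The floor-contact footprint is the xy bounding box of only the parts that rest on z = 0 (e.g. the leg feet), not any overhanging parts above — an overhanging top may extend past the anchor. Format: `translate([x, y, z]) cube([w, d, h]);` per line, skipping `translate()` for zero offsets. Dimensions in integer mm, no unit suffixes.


translate([108, 389, 0]) cube([113, 177, 2421]);


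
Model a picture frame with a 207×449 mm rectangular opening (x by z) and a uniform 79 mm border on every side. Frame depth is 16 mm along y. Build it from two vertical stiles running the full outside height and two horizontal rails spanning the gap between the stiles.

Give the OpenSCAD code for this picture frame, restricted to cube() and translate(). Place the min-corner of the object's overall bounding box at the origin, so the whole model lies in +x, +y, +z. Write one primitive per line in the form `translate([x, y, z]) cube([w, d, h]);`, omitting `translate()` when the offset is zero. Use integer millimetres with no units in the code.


cube([79, 16, 607]);
translate([286, 0, 0]) cube([79, 16, 607]);
translate([79, 0, 0]) cube([207, 16, 79]);
translate([79, 0, 528]) cube([207, 16, 79]);


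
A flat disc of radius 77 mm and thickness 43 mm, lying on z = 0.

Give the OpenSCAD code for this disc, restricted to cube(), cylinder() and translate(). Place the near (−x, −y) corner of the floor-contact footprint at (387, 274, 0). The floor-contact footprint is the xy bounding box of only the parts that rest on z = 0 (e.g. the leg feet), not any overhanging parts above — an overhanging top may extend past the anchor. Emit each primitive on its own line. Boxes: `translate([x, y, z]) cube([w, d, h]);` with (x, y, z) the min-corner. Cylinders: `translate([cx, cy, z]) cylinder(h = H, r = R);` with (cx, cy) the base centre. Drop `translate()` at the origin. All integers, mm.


translate([464, 351, 0]) cylinder(h = 43, r = 77);


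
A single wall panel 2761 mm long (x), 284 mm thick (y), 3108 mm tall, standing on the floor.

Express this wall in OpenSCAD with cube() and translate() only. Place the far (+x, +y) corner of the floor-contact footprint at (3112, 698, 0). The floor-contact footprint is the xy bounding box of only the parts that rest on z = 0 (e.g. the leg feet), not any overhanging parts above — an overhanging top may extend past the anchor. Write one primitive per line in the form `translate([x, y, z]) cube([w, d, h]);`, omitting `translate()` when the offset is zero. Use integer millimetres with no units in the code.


translate([351, 414, 0]) cube([2761, 284, 3108]);


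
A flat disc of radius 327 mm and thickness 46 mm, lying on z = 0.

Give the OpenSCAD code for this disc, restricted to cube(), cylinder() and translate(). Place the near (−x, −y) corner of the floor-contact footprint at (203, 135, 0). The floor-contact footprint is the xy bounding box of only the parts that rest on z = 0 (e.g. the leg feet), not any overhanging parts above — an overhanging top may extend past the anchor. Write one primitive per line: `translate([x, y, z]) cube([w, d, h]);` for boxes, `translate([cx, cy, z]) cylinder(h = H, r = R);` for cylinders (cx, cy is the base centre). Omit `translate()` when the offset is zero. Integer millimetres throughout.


translate([530, 462, 0]) cylinder(h = 46, r = 327);


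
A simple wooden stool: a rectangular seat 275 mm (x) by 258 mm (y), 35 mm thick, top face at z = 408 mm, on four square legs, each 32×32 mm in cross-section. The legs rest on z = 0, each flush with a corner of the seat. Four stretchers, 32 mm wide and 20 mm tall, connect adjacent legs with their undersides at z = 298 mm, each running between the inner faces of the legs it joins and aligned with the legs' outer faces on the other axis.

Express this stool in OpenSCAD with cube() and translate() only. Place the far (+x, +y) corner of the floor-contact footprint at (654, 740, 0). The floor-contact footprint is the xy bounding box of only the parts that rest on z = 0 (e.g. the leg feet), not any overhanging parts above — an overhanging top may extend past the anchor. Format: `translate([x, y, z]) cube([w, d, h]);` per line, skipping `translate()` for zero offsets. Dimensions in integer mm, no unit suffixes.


// leg_h = 408 - 35 = 373
// stretcher span = 275 - 2*32 = 211
translate([379, 482, 373]) cube([275, 258, 35]);
translate([379, 482, 0]) cube([32, 32, 373]);
translate([622, 482, 0]) cube([32, 32, 373]);
translate([379, 708, 0]) cube([32, 32, 373]);
translate([622, 708, 0]) cube([32, 32, 373]);
translate([411, 482, 298]) cube([211, 32, 20]);
translate([411, 708, 298]) cube([211, 32, 20]);
translate([379, 514, 298]) cube([32, 194, 20]);
translate([622, 514, 298]) cube([32, 194, 20]);


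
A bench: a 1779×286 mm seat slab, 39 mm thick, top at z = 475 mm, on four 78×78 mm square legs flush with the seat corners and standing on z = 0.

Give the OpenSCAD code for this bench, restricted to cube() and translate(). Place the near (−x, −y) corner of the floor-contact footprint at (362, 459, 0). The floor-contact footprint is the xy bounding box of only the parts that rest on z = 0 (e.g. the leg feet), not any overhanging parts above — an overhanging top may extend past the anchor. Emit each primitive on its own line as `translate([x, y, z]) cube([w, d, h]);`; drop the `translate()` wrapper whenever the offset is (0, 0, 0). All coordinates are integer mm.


translate([362, 459, 436]) cube([1779, 286, 39]);
translate([362, 459, 0]) cube([78, 78, 436]);
translate([362, 667, 0]) cube([78, 78, 436]);
translate([2063, 459, 0]) cube([78, 78, 436]);
translate([2063, 667, 0]) cube([78, 78, 436]);


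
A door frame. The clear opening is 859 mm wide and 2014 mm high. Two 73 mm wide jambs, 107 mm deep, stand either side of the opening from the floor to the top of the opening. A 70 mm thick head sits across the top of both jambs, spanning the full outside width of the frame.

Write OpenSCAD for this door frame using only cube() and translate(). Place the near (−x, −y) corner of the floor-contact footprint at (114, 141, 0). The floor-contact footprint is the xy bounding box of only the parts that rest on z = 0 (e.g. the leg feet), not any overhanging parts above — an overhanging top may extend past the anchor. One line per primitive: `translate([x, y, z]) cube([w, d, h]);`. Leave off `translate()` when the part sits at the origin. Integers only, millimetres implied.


translate([114, 141, 0]) cube([73, 107, 2014]);
translate([1046, 141, 0]) cube([73, 107, 2014]);
translate([114, 141, 2014]) cube([1005, 107, 70]);


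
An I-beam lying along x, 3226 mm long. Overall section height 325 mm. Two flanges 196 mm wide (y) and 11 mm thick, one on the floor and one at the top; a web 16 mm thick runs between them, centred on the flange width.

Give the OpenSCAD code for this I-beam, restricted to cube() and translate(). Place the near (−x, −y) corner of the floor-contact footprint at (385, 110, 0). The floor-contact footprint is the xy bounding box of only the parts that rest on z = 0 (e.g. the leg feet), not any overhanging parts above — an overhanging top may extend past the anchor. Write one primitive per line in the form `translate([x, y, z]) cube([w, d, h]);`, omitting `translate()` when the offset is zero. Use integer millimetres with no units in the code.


translate([385, 110, 0]) cube([3226, 196, 11]);
translate([385, 200, 11]) cube([3226, 16, 303]);
translate([385, 110, 314]) cube([3226, 196, 11]);


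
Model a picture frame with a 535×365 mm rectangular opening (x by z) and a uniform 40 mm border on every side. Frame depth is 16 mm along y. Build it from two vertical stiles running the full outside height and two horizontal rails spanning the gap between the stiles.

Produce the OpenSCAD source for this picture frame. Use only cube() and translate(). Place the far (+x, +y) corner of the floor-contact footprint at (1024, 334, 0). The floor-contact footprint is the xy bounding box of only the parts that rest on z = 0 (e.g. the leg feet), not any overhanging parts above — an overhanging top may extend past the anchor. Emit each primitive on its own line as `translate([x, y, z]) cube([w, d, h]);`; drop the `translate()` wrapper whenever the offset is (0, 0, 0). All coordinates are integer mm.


translate([409, 318, 0]) cube([40, 16, 445]);
translate([984, 318, 0]) cube([40, 16, 445]);
translate([449, 318, 0]) cube([535, 16, 40]);
translate([449, 318, 405]) cube([535, 16, 40]);


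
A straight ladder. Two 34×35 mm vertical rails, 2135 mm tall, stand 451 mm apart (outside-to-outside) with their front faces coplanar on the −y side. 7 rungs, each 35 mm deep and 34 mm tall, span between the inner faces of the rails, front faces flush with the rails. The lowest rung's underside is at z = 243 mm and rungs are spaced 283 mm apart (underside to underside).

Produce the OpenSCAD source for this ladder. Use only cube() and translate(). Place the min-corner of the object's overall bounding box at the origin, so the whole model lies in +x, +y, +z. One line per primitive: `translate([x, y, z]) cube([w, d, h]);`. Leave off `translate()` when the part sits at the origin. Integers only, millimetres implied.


cube([34, 35, 2135]);
translate([417, 0, 0]) cube([34, 35, 2135]);
translate([34, 0, 243]) cube([383, 35, 34]);
translate([34, 0, 526]) cube([383, 35, 34]);
translate([34, 0, 809]) cube([383, 35, 34]);
translate([34, 0, 1092]) cube([383, 35, 34]);
translate([34, 0, 1375]) cube([383, 35, 34]);
translate([34, 0, 1658]) cube([383, 35, 34]);
translate([34, 0, 1941]) cube([383, 35, 34]);


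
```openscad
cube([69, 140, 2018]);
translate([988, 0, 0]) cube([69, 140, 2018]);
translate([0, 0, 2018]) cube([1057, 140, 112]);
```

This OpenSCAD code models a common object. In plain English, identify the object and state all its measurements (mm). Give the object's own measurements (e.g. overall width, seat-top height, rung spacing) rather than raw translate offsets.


A door frame. The clear opening is 919 mm wide and 2018 mm high. Two 69 mm wide jambs, 140 mm deep, stand either side of the opening from the floor to the top of the opening. A 112 mm thick head sits across the top of both jambs, spanning the full outside width of the frame.


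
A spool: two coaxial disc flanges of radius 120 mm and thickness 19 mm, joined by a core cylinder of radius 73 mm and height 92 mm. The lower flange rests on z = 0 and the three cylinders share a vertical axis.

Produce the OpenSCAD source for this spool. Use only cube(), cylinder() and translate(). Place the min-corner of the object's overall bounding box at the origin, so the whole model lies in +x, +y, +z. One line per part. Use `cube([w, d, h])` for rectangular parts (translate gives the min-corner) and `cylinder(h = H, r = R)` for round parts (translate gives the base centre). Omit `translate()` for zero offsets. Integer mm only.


translate([120, 120, 0]) cylinder(h = 19, r = 120);
translate([120, 120, 19]) cylinder(h = 92, r = 73);
translate([120, 120, 111]) cylinder(h = 19, r = 120);


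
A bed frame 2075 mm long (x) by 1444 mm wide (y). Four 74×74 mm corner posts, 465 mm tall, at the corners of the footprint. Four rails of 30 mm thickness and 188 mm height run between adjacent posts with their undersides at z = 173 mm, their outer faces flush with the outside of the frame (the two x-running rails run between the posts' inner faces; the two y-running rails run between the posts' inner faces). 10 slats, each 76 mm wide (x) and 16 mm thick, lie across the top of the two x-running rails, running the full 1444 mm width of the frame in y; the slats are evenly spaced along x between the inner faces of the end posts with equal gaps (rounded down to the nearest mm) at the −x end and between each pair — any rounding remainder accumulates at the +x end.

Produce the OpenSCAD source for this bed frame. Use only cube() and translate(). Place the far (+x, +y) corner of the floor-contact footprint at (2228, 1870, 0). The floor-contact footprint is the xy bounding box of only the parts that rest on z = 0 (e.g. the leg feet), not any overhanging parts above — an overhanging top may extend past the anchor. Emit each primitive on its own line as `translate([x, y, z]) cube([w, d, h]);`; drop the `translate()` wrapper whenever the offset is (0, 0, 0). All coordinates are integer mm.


translate([153, 426, 0]) cube([74, 74, 465]);
translate([153, 1796, 0]) cube([74, 74, 465]);
translate([2154, 426, 0]) cube([74, 74, 465]);
translate([2154, 1796, 0]) cube([74, 74, 465]);
translate([227, 426, 173]) cube([1927, 30, 188]);
translate([227, 1840, 173]) cube([1927, 30, 188]);
translate([153, 500, 173]) cube([30, 1296, 188]);
translate([2198, 500, 173]) cube([30, 1296, 188]);
translate([333, 426, 361]) cube([76, 1444, 16]);
translate([515, 426, 361]) cube([76, 1444, 16]);
translate([697, 426, 361]) cube([76, 1444, 16]);
translate([879, 426, 361]) cube([76, 1444, 16]);
translate([1061, 426, 361]) cube([76, 1444, 16]);
translate([1243, 426, 361]) cube([76, 1444, 16]);
translate([1425, 426, 361]) cube([76, 1444, 16]);
translate([1607, 426, 361]) cube([76, 1444, 16]);
translate([1789, 426, 361]) cube([76, 1444, 16]);
translate([1971, 426, 361]) cube([76, 1444, 16]);
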